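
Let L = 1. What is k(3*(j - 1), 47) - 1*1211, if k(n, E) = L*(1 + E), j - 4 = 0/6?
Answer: -1163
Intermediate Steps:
j = 4 (j = 4 + 0/6 = 4 + 0*(1/6) = 4 + 0 = 4)
k(n, E) = 1 + E (k(n, E) = 1*(1 + E) = 1 + E)
k(3*(j - 1), 47) - 1*1211 = (1 + 47) - 1*1211 = 48 - 1211 = -1163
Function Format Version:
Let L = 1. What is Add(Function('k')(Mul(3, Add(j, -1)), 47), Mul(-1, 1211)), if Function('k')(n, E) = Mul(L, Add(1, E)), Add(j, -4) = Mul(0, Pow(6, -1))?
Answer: -1163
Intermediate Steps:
j = 4 (j = Add(4, Mul(0, Pow(6, -1))) = Add(4, Mul(0, Rational(1, 6))) = Add(4, 0) = 4)
Function('k')(n, E) = Add(1, E) (Function('k')(n, E) = Mul(1, Add(1, E)) = Add(1, E))
Add(Function('k')(Mul(3, Add(j, -1)), 47), Mul(-1, 1211)) = Add(Add(1, 47), Mul(-1, 1211)) = Add(48, -1211) = -1163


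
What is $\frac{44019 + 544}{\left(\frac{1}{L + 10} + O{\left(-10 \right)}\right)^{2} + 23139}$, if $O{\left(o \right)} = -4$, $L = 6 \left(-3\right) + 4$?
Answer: $\frac{713008}{370513} \approx 1.9244$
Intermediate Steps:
$L = -14$ ($L = -18 + 4 = -14$)
$\frac{44019 + 544}{\left(\frac{1}{L + 10} + O{\left(-10 \right)}\right)^{2} + 23139} = \frac{44019 + 544}{\left(\frac{1}{-14 + 10} - 4\right)^{2} + 23139} = \frac{44563}{\left(\frac{1}{-4} - 4\right)^{2} + 23139} = \frac{44563}{\left(- \frac{1}{4} - 4\right)^{2} + 23139} = \frac{44563}{\left(- \frac{17}{4}\right)^{2} + 23139} = \frac{44563}{\frac{289}{16} + 23139} = \frac{44563}{\frac{370513}{16}} = 44563 \cdot \frac{16}{370513} = \frac{713008}{370513}$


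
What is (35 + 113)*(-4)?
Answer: -592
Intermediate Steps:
(35 + 113)*(-4) = 148*(-4) = -592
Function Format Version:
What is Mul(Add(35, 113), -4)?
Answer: -592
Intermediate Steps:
Mul(Add(35, 113), -4) = Mul(148, -4) = -592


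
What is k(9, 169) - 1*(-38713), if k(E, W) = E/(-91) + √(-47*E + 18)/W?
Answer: 3522874/91 + 9*I*√5/169 ≈ 38713.0 + 0.11908*I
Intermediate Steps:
k(E, W) = -E/91 + √(18 - 47*E)/W (k(E, W) = E*(-1/91) + √(18 - 47*E)/W = -E/91 + √(18 - 47*E)/W)
k(9, 169) - 1*(-38713) = (-1/91*9 + √(18 - 47*9)/169) - 1*(-38713) = (-9/91 + √(18 - 423)/169) + 38713 = (-9/91 + √(-405)/169) + 38713 = (-9/91 + (9*I*√5)/169) + 38713 = (-9/91 + 9*I*√5/169) + 38713 = 3522874/91 + 9*I*√5/169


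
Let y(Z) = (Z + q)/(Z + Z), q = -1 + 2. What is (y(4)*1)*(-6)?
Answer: -15/4 ≈ -3.7500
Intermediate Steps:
q = 1
y(Z) = (1 + Z)/(2*Z) (y(Z) = (Z + 1)/(Z + Z) = (1 + Z)/((2*Z)) = (1 + Z)*(1/(2*Z)) = (1 + Z)/(2*Z))
(y(4)*1)*(-6) = (((½)*(1 + 4)/4)*1)*(-6) = (((½)*(¼)*5)*1)*(-6) = ((5/8)*1)*(-6) = (5/8)*(-6) = -15/4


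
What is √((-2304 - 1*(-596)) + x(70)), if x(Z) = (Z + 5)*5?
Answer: I*√1333 ≈ 36.51*I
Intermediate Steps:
x(Z) = 25 + 5*Z (x(Z) = (5 + Z)*5 = 25 + 5*Z)
√((-2304 - 1*(-596)) + x(70)) = √((-2304 - 1*(-596)) + (25 + 5*70)) = √((-2304 + 596) + (25 + 350)) = √(-1708 + 375) = √(-1333) = I*√1333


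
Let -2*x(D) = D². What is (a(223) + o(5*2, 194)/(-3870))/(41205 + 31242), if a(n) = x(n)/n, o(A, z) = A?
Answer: -86303/56073978 ≈ -0.0015391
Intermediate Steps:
x(D) = -D²/2
a(n) = -n/2 (a(n) = (-n²/2)/n = -n/2)
(a(223) + o(5*2, 194)/(-3870))/(41205 + 31242) = (-½*223 + (5*2)/(-3870))/(41205 + 31242) = (-223/2 + 10*(-1/3870))/72447 = (-223/2 - 1/387)*(1/72447) = -86303/774*1/72447 = -86303/56073978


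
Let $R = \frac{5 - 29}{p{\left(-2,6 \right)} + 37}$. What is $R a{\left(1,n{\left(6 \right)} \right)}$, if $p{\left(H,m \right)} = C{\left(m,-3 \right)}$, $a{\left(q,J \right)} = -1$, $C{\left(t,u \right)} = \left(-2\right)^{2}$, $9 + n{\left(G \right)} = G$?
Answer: $\frac{24}{41} \approx 0.58537$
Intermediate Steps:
$n{\left(G \right)} = -9 + G$
$C{\left(t,u \right)} = 4$
$p{\left(H,m \right)} = 4$
$R = - \frac{24}{41}$ ($R = \frac{5 - 29}{4 + 37} = - \frac{24}{41} \approx -0.58537$)
$R a{\left(1,n{\left(6 \right)} \right)} = \left(- \frac{24}{41}\right) \left(-1\right) = \frac{24}{41}$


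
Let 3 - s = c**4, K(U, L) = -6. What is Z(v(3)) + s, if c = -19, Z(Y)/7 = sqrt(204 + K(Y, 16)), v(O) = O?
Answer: -130318 + 21*sqrt(22) ≈ -1.3022e+5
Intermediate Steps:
Z(Y) = 21*sqrt(22) (Z(Y) = 7*sqrt(204 - 6) = 7*sqrt(198) = 7*(3*sqrt(22)) = 21*sqrt(22))
s = -130318 (s = 3 - 1*(-19)**4 = 3 - 1*130321 = 3 - 130321 = -130318)
Z(v(3)) + s = 21*sqrt(22) - 130318 = -130318 + 21*sqrt(22)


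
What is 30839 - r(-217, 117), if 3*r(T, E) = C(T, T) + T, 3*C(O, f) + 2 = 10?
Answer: 278194/9 ≈ 30910.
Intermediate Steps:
C(O, f) = 8/3 (C(O, f) = -2/3 + (1/3)*10 = -2/3 + 10/3 = 8/3)
r(T, E) = 8/9 + T/3 (r(T, E) = (8/3 + T)/3 = 8/9 + T/3)
30839 - r(-217, 117) = 30839 - (8/9 + (1/3)*(-217)) = 30839 - (8/9 - 217/3) = 30839 - 1*(-643/9) = 30839 + 643/9 = 278194/9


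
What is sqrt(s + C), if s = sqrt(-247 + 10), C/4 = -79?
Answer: sqrt(-316 + I*sqrt(237)) ≈ 0.4329 + 17.782*I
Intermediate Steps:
C = -316 (C = 4*(-79) = -316)
s = I*sqrt(237) (s = sqrt(-237) = I*sqrt(237) ≈ 15.395*I)
sqrt(s + C) = sqrt(I*sqrt(237) - 316) = sqrt(-316 + I*sqrt(237))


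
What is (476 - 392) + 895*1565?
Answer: 1400759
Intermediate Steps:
(476 - 392) + 895*1565 = 84 + 1400675 = 1400759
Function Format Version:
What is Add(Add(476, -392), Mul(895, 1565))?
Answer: 1400759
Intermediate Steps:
Add(Add(476, -392), Mul(895, 1565)) = Add(84, 1400675) = 1400759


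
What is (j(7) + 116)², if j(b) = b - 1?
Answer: 14884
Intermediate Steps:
j(b) = -1 + b
(j(7) + 116)² = ((-1 + 7) + 116)² = (6 + 116)² = 122² = 14884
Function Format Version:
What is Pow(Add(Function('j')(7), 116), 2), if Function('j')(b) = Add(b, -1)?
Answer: 14884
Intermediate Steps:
Function('j')(b) = Add(-1, b)
Pow(Add(Function('j')(7), 116), 2) = Pow(Add(Add(-1, 7), 116), 2) = Pow(Add(6, 116), 2) = Pow(122, 2) = 14884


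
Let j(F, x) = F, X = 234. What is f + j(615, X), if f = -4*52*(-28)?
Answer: 6439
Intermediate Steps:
f = 5824 (f = -208*(-28) = 5824)
f + j(615, X) = 5824 + 615 = 6439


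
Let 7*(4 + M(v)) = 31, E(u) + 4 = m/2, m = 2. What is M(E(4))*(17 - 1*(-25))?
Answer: 18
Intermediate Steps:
E(u) = -3 (E(u) = -4 + 2/2 = -4 + 2*(1/2) = -4 + 1 = -3)
M(v) = 3/7 (M(v) = -4 + (1/7)*31 = -4 + 31/7 = 3/7)
M(E(4))*(17 - 1*(-25)) = 3*(17 - 1*(-25))/7 = 3*(17 + 25)/7 = (3/7)*42 = 18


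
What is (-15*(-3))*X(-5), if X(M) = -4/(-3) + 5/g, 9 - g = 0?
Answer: 85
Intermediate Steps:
g = 9 (g = 9 - 1*0 = 9 + 0 = 9)
X(M) = 17/9 (X(M) = -4/(-3) + 5/9 = -4*(-⅓) + 5*(⅑) = 4/3 + 5/9 = 17/9)
(-15*(-3))*X(-5) = -15*(-3)*(17/9) = 45*(17/9) = 85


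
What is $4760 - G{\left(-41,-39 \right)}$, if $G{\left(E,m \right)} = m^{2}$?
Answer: $3239$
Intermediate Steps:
$4760 - G{\left(-41,-39 \right)} = 4760 - \left(-39\right)^{2} = 4760 - 1521 = 3239$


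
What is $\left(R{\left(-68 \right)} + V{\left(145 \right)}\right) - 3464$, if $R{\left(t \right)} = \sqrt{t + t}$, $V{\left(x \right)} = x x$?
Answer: $17561 + 2 i \sqrt{34} \approx 17561.0 + 11.662 i$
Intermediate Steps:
$V{\left(x \right)} = x^{2}$
$R{\left(t \right)} = \sqrt{2} \sqrt{t}$ ($R{\left(t \right)} = \sqrt{2 t} = \sqrt{2} \sqrt{t}$)
$\left(R{\left(-68 \right)} + V{\left(145 \right)}\right) - 3464 = \left(\sqrt{2} \sqrt{-68} + 145^{2}\right) - 3464 = \left(\sqrt{2} \cdot 2 i \sqrt{17} + 21025\right) - 3464 = \left(2 i \sqrt{34} + 21025\right) - 3464 = \left(21025 + 2 i \sqrt{34}\right) - 3464 = 17561 + 2 i \sqrt{34}$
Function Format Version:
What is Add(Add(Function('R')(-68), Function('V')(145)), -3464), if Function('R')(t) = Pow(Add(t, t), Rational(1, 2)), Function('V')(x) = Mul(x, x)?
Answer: Add(17561, Mul(2, I, Pow(34, Rational(1, 2)))) ≈ Add(17561., Mul(11.662, I))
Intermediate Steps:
Function('V')(x) = Pow(x, 2)
Function('R')(t) = Mul(Pow(2, Rational(1, 2)), Pow(t, Rational(1, 2))) (Function('R')(t) = Pow(Mul(2, t), Rational(1, 2)) = Mul(Pow(2, Rational(1, 2)), Pow(t, Rational(1, 2))))
Add(Add(Function('R')(-68), Function('V')(145)), -3464) = Add(Add(Mul(Pow(2, Rational(1, 2)), Pow(-68, Rational(1, 2))), Pow(145, 2)), -3464) = Add(Add(Mul(Pow(2, Rational(1, 2)), Mul(2, I, Pow(17, Rational(1, 2)))), 21025), -3464) = Add(Add(Mul(2, I, Pow(34, Rational(1, 2))), 21025), -3464) = Add(Add(21025, Mul(2, I, Pow(34, Rational(1, 2)))), -3464) = Add(17561, Mul(2, I, Pow(34, Rational(1, 2))))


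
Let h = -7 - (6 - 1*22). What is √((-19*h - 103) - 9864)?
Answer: I*√10138 ≈ 100.69*I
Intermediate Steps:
h = 9 (h = -7 - (6 - 22) = -7 - 1*(-16) = -7 + 16 = 9)
√((-19*h - 103) - 9864) = √((-19*9 - 103) - 9864) = √((-171 - 103) - 9864) = √(-274 - 9864) = √(-10138) = I*√10138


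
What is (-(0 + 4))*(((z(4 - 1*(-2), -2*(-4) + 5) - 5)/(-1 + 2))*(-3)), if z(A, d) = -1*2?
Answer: -84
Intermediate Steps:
z(A, d) = -2
(-(0 + 4))*(((z(4 - 1*(-2), -2*(-4) + 5) - 5)/(-1 + 2))*(-3)) = (-(0 + 4))*(((-2 - 5)/(-1 + 2))*(-3)) = (-1*4)*(-7/1*(-3)) = -4*(-7*1)*(-3) = -(-28)*(-3) = -4*21 = -84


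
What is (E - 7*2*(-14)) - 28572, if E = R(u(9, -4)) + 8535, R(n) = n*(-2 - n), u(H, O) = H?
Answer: -19940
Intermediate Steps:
E = 8436 (E = -1*9*(2 + 9) + 8535 = -1*9*11 + 8535 = -99 + 8535 = 8436)
(E - 7*2*(-14)) - 28572 = (8436 - 7*2*(-14)) - 28572 = (8436 - 14*(-14)) - 28572 = (8436 + 196) - 28572 = 8632 - 28572 = -19940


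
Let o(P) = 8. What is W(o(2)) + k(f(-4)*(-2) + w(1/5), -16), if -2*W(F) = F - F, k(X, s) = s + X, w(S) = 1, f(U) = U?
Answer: -7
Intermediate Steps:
k(X, s) = X + s
W(F) = 0 (W(F) = -(F - F)/2 = -½*0 = 0)
W(o(2)) + k(f(-4)*(-2) + w(1/5), -16) = 0 + ((-4*(-2) + 1) - 16) = 0 + ((8 + 1) - 16) = 0 + (9 - 16) = 0 - 7 = -7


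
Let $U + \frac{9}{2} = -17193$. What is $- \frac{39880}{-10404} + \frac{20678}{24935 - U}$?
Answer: $\frac{947689006}{219173265} \approx 4.3239$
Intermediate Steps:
$U = - \frac{34395}{2}$ ($U = - \frac{9}{2} - 17193 = - \frac{34395}{2} \approx -17198.0$)
$- \frac{39880}{-10404} + \frac{20678}{24935 - U} = - \frac{39880}{-10404} + \frac{20678}{24935 - - \frac{34395}{2}} = \left(-39880\right) \left(- \frac{1}{10404}\right) + \frac{20678}{24935 + \frac{34395}{2}} = \frac{9970}{2601} + \frac{20678}{\frac{84265}{2}} = \frac{9970}{2601} + 20678 \cdot \frac{2}{84265} = \frac{9970}{2601} + \frac{41356}{84265} = \frac{947689006}{219173265}$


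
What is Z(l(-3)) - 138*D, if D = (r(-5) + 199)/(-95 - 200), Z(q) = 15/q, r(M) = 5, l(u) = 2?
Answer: 60729/590 ≈ 102.93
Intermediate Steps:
D = -204/295 (D = (5 + 199)/(-95 - 200) = 204/(-295) = 204*(-1/295) = -204/295 ≈ -0.69153)
Z(l(-3)) - 138*D = 15/2 - 138*(-204/295) = 15*(1/2) + 28152/295 = 15/2 + 28152/295 = 60729/590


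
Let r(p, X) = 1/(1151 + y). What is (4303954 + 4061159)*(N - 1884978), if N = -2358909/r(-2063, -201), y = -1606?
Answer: 8962537801508721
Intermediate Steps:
r(p, X) = -1/455 (r(p, X) = 1/(1151 - 1606) = 1/(-455) = -1/455)
N = 1073303595 (N = -2358909/(-1/455) = -2358909*(-455) = 1073303595)
(4303954 + 4061159)*(N - 1884978) = (4303954 + 4061159)*(1073303595 - 1884978) = 8365113*1071418617 = 8962537801508721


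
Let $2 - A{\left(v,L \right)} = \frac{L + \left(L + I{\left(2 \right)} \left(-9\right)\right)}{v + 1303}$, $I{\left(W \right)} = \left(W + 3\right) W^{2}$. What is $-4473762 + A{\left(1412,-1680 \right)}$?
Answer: $- \frac{809750324}{181} \approx -4.4738 \cdot 10^{6}$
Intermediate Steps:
$I{\left(W \right)} = W^{2} \left(3 + W\right)$ ($I{\left(W \right)} = \left(3 + W\right) W^{2} = W^{2} \left(3 + W\right)$)
$A{\left(v,L \right)} = 2 - \frac{-180 + 2 L}{1303 + v}$ ($A{\left(v,L \right)} = 2 - \frac{L + \left(L + 2^{2} \left(3 + 2\right) \left(-9\right)\right)}{v + 1303} = 2 - \frac{L + \left(L + 4 \cdot 5 \left(-9\right)\right)}{1303 + v} = 2 - \frac{L + \left(L + 20 \left(-9\right)\right)}{1303 + v} = 2 - \frac{L + \left(L - 180\right)}{1303 + v} = 2 - \frac{L + \left(-180 + L\right)}{1303 + v} = 2 - \frac{-180 + 2 L}{1303 + v}$)
$-4473762 + A{\left(1412,-1680 \right)} = -4473762 + \frac{2 \left(1393 + 1412 - -1680\right)}{1303 + 1412} = -4473762 + \frac{2 \left(1393 + 1412 + 1680\right)}{2715} = -4473762 + 2 \cdot \frac{1}{2715} \cdot 4485 = -4473762 + \frac{598}{181} = - \frac{809750324}{181}$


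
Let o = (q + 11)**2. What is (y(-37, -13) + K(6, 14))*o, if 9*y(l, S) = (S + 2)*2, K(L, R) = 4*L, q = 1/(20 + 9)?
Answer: 19865600/7569 ≈ 2624.6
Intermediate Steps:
q = 1/29 ≈ 0.034483
o = 102400/841 (o = (1/29 + 11)**2 = (320/29)**2 = 102400/841 ≈ 121.76)
y(l, S) = 4/9 + 2*S/9 (y(l, S) = ((S + 2)*2)/9 = ((2 + S)*2)/9 = (4 + 2*S)/9 = 4/9 + 2*S/9)
(y(-37, -13) + K(6, 14))*o = ((4/9 + (2/9)*(-13)) + 4*6)*(102400/841) = ((4/9 - 26/9) + 24)*(102400/841) = (-22/9 + 24)*(102400/841) = (194/9)*(102400/841) = 19865600/7569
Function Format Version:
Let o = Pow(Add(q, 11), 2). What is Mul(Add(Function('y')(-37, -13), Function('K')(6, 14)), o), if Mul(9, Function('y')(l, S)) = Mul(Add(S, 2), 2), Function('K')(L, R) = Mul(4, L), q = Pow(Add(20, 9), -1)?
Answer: Rational(19865600, 7569) ≈ 2624.6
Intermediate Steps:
q = Rational(1, 29) (q = Pow(29, -1) = Rational(1, 29) ≈ 0.034483)
o = Rational(102400, 841) (o = Pow(Add(Rational(1, 29), 11), 2) = Pow(Rational(320, 29), 2) = Rational(102400, 841) ≈ 121.76)
Function('y')(l, S) = Add(Rational(4, 9), Mul(Rational(2, 9), S)) (Function('y')(l, S) = Mul(Rational(1, 9), Mul(Add(S, 2), 2)) = Mul(Rational(1, 9), Mul(Add(2, S), 2)) = Mul(Rational(1, 9), Add(4, Mul(2, S))) = Add(Rational(4, 9), Mul(Rational(2, 9), S)))
Mul(Add(Function('y')(-37, -13), Function('K')(6, 14)), o) = Mul(Add(Add(Rational(4, 9), Mul(Rational(2, 9), -13)), Mul(4, 6)), Rational(102400, 841)) = Mul(Add(Add(Rational(4, 9), Rational(-26, 9)), 24), Rational(102400, 841)) = Mul(Add(Rational(-22, 9), 24), Rational(102400, 841)) = Mul(Rational(194, 9), Rational(102400, 841)) = Rational(19865600, 7569)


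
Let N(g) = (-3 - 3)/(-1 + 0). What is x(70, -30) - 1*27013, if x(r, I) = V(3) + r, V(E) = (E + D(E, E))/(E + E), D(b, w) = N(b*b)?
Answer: -53883/2 ≈ -26942.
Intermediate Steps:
N(g) = 6 (N(g) = -6/(-1) = -6*(-1) = 6)
D(b, w) = 6
V(E) = (6 + E)/(2*E) (V(E) = (E + 6)/(E + E) = (6 + E)/((2*E)) = (6 + E)*(1/(2*E)) = (6 + E)/(2*E))
x(r, I) = 3/2 + r (x(r, I) = (1/2)*(6 + 3)/3 + r = (1/2)*(1/3)*9 + r = 3/2 + r)
x(70, -30) - 1*27013 = (3/2 + 70) - 1*27013 = 143/2 - 27013 = -53883/2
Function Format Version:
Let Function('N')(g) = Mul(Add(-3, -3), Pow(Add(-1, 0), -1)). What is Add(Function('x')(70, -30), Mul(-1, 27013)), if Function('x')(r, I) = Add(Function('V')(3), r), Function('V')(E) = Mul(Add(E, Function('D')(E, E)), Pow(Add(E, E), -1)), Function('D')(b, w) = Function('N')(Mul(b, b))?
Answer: Rational(-53883, 2) ≈ -26942.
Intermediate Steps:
Function('N')(g) = 6 (Function('N')(g) = Mul(-6, Pow(-1, -1)) = Mul(-6, -1) = 6)
Function('D')(b, w) = 6
Function('V')(E) = Mul(Rational(1, 2), Pow(E, -1), Add(6, E)) (Function('V')(E) = Mul(Add(E, 6), Pow(Add(E, E), -1)) = Mul(Add(6, E), Pow(Mul(2, E), -1)) = Mul(Add(6, E), Mul(Rational(1, 2), Pow(E, -1))) = Mul(Rational(1, 2), Pow(E, -1), Add(6, E)))
Function('x')(r, I) = Add(Rational(3, 2), r) (Function('x')(r, I) = Add(Mul(Rational(1, 2), Pow(3, -1), Add(6, 3)), r) = Add(Mul(Rational(1, 2), Rational(1, 3), 9), r) = Add(Rational(3, 2), r))
Add(Function('x')(70, -30), Mul(-1, 27013)) = Add(Add(Rational(3, 2), 70), Mul(-1, 27013)) = Add(Rational(143, 2), -27013) = Rational(-53883, 2)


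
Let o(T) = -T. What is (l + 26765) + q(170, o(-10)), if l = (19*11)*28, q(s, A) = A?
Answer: 32627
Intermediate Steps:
l = 5852 (l = 209*28 = 5852)
(l + 26765) + q(170, o(-10)) = (5852 + 26765) - 1*(-10) = 32617 + 10 = 32627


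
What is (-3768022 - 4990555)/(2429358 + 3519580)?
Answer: -8758577/5948938 ≈ -1.4723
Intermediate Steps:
(-3768022 - 4990555)/(2429358 + 3519580) = -8758577/5948938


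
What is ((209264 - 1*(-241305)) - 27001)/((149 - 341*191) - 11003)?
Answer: -423568/75985 ≈ -5.5744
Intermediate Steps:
((209264 - 1*(-241305)) - 27001)/((149 - 341*191) - 11003) = ((209264 + 241305) - 27001)/((149 - 65131) - 11003) = (450569 - 27001)/(-64982 - 11003) = 423568/(-75985) = 423568*(-1/75985) = -423568/75985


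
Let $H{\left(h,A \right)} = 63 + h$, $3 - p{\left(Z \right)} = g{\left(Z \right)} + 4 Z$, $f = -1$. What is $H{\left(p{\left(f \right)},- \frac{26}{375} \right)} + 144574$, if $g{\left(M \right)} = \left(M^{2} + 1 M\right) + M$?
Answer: $144645$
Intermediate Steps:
$g{\left(M \right)} = M^{2} + 2 M$ ($g{\left(M \right)} = \left(M^{2} + M\right) + M = \left(M + M^{2}\right) + M = M^{2} + 2 M$)
$p{\left(Z \right)} = 3 - 4 Z - Z \left(2 + Z\right)$ ($p{\left(Z \right)} = 3 - \left(Z \left(2 + Z\right) + 4 Z\right) = 3 - \left(4 Z + Z \left(2 + Z\right)\right) = 3 - 4 Z - Z \left(2 + Z\right)$)
$H{\left(p{\left(f \right)},- \frac{26}{375} \right)} + 144574 = \left(63 - -8\right) + 144574 = \left(63 + \left(3 - 1 + 6\right)\right) + 144574 = \left(63 + 8\right) + 144574 = 71 + 144574 = 144645$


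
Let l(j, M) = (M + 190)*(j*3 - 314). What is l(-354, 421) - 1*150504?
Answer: -991240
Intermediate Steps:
l(j, M) = (-314 + 3*j)*(190 + M) (l(j, M) = (190 + M)*(3*j - 314) = (190 + M)*(-314 + 3*j) = (-314 + 3*j)*(190 + M))
l(-354, 421) - 1*150504 = (-59660 - 314*421 + 570*(-354) + 3*421*(-354)) - 1*150504 = (-59660 - 132194 - 201780 - 447102) - 150504 = -840736 - 150504 = -991240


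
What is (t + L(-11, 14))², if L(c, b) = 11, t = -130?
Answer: 14161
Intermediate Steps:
(t + L(-11, 14))² = (-130 + 11)² = (-119)² = 14161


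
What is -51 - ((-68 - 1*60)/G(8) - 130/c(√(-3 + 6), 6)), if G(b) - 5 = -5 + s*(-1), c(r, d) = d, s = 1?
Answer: -472/3 ≈ -157.33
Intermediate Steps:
G(b) = -1 (G(b) = 5 + (-5 + 1*(-1)) = 5 + (-5 - 1) = 5 - 6 = -1)
-51 - ((-68 - 1*60)/G(8) - 130/c(√(-3 + 6), 6)) = -51 - ((-68 - 1*60)/(-1) - 130/6) = -51 - ((-68 - 60)*(-1) - 130*⅙) = -51 - (-128*(-1) - 65/3) = -51 - (128 - 65/3) = -51 - 1*319/3 = -51 - 319/3 = -472/3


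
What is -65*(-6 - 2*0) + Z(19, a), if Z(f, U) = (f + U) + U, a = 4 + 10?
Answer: 437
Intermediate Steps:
a = 14
Z(f, U) = f + 2*U (Z(f, U) = (U + f) + U = f + 2*U)
-65*(-6 - 2*0) + Z(19, a) = -65*(-6 - 2*0) + (19 + 2*14) = -65*(-6 + 0) + (19 + 28) = -65*(-6) + 47 = 390 + 47 = 437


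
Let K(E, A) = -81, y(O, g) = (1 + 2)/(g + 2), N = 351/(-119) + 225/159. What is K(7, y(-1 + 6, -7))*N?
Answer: 783918/6307 ≈ 124.29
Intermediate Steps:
N = -9678/6307 (N = 351*(-1/119) + 225*(1/159) = -351/119 + 75/53 = -9678/6307 ≈ -1.5345)
y(O, g) = 3/(2 + g)
K(7, y(-1 + 6, -7))*N = -81*(-9678/6307) = 783918/6307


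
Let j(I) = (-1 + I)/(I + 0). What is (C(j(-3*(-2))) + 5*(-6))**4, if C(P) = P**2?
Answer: 1238824650625/1679616 ≈ 7.3756e+5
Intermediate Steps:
j(I) = (-1 + I)/I
(C(j(-3*(-2))) + 5*(-6))**4 = (((-1 - 3*(-2))/((-3*(-2))))**2 + 5*(-6))**4 = (((-1 + 6)/6)**2 - 30)**4 = (((1/6)*5)**2 - 30)**4 = ((5/6)**2 - 30)**4 = (25/36 - 30)**4 = (-1055/36)**4 = 1238824650625/1679616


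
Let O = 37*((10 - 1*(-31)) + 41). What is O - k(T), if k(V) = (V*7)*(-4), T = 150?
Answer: 7234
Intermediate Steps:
k(V) = -28*V (k(V) = (7*V)*(-4) = -28*V)
O = 3034 (O = 37*((10 + 31) + 41) = 37*(41 + 41) = 37*82 = 3034)
O - k(T) = 3034 - (-28)*150 = 3034 - 1*(-4200) = 3034 + 4200 = 7234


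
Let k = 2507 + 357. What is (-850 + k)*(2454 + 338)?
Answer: 5623088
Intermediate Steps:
k = 2864
(-850 + k)*(2454 + 338) = (-850 + 2864)*(2454 + 338) = 2014*2792 = 5623088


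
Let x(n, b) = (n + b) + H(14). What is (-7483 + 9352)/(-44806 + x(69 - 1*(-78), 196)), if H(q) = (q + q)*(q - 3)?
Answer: -1869/44155 ≈ -0.042328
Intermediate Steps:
H(q) = 2*q*(-3 + q) (H(q) = (2*q)*(-3 + q) = 2*q*(-3 + q))
x(n, b) = 308 + b + n (x(n, b) = (n + b) + 2*14*(-3 + 14) = (b + n) + 2*14*11 = (b + n) + 308 = 308 + b + n)
(-7483 + 9352)/(-44806 + x(69 - 1*(-78), 196)) = (-7483 + 9352)/(-44806 + (308 + 196 + (69 - 1*(-78)))) = 1869/(-44806 + (308 + 196 + (69 + 78))) = 1869/(-44806 + (308 + 196 + 147)) = 1869/(-44806 + 651) = 1869/(-44155) = 1869*(-1/44155) = -1869/44155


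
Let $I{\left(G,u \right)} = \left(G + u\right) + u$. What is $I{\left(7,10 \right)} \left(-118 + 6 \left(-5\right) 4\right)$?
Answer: $-6426$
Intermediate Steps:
$I{\left(G,u \right)} = G + 2 u$
$I{\left(7,10 \right)} \left(-118 + 6 \left(-5\right) 4\right) = \left(7 + 2 \cdot 10\right) \left(-118 + 6 \left(-5\right) 4\right) = \left(7 + 20\right) \left(-118 - 120\right) = 27 \left(-118 - 120\right) = 27 \left(-238\right) = -6426$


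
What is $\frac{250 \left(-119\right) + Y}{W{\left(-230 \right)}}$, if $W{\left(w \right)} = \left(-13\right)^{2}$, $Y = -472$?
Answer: $- \frac{30222}{169} \approx -178.83$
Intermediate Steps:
$W{\left(w \right)} = 169$
$\frac{250 \left(-119\right) + Y}{W{\left(-230 \right)}} = \frac{250 \left(-119\right) - 472}{169} = \left(-29750 - 472\right) \frac{1}{169} = \left(-30222\right) \frac{1}{169} = - \frac{30222}{169}$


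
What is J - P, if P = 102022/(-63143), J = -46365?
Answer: -2927523173/63143 ≈ -46363.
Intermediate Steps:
P = -102022/63143 (P = 102022*(-1/63143) = -102022/63143 ≈ -1.6157)
J - P = -46365 - 1*(-102022/63143) = -46365 + 102022/63143 = -2927523173/63143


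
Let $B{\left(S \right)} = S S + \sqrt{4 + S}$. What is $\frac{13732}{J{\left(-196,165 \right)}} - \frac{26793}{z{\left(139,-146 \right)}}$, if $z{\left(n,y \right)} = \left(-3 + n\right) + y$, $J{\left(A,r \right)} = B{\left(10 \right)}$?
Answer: $\frac{140643449}{49930} - \frac{6866 \sqrt{14}}{4993} \approx 2811.7$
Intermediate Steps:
$B{\left(S \right)} = S^{2} + \sqrt{4 + S}$
$J{\left(A,r \right)} = 100 + \sqrt{14}$ ($J{\left(A,r \right)} = 10^{2} + \sqrt{4 + 10} = 100 + \sqrt{14}$)
$z{\left(n,y \right)} = -3 + n + y$
$\frac{13732}{J{\left(-196,165 \right)}} - \frac{26793}{z{\left(139,-146 \right)}} = \frac{13732}{100 + \sqrt{14}} - \frac{26793}{-3 + 139 - 146} = \frac{13732}{100 + \sqrt{14}} - \frac{26793}{-10} = \frac{13732}{100 + \sqrt{14}} - - \frac{26793}{10} = \frac{13732}{100 + \sqrt{14}} + \frac{26793}{10} = \frac{26793}{10} + \frac{13732}{100 + \sqrt{14}}$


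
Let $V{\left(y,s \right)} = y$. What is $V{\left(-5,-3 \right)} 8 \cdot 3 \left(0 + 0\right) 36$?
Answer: $0$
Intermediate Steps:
$V{\left(-5,-3 \right)} 8 \cdot 3 \left(0 + 0\right) 36 = \left(-5\right) 8 \cdot 3 \left(0 + 0\right) 36 = - 40 \cdot 3 \cdot 0 \cdot 36 = \left(-40\right) 0 \cdot 36 = 0 \cdot 36 = 0$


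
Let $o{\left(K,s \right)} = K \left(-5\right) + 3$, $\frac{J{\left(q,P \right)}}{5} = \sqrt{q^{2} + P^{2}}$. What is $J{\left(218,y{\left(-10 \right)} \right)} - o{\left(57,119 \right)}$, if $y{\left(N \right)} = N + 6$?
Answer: $282 + 10 \sqrt{11885} \approx 1372.2$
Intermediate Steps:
$y{\left(N \right)} = 6 + N$
$J{\left(q,P \right)} = 5 \sqrt{P^{2} + q^{2}}$ ($J{\left(q,P \right)} = 5 \sqrt{q^{2} + P^{2}} = 5 \sqrt{P^{2} + q^{2}}$)
$o{\left(K,s \right)} = 3 - 5 K$ ($o{\left(K,s \right)} = - 5 K + 3 = 3 - 5 K$)
$J{\left(218,y{\left(-10 \right)} \right)} - o{\left(57,119 \right)} = 5 \sqrt{\left(6 - 10\right)^{2} + 218^{2}} - \left(3 - 285\right) = 5 \sqrt{\left(-4\right)^{2} + 47524} - \left(3 - 285\right) = 5 \sqrt{16 + 47524} - -282 = 5 \sqrt{47540} + 282 = 5 \cdot 2 \sqrt{11885} + 282 = 10 \sqrt{11885} + 282 = 282 + 10 \sqrt{11885}$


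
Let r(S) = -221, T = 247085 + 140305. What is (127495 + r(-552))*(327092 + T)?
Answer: 90934982068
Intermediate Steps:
T = 387390
(127495 + r(-552))*(327092 + T) = (127495 - 221)*(327092 + 387390) = 127274*714482 = 90934982068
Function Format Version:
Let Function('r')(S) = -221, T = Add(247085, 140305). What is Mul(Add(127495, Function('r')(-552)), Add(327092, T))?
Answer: 90934982068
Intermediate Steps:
T = 387390
Mul(Add(127495, Function('r')(-552)), Add(327092, T)) = Mul(Add(127495, -221), Add(327092, 387390)) = Mul(127274, 714482) = 90934982068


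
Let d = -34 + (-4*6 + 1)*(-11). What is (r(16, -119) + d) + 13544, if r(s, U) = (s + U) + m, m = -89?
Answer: 13571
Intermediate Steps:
r(s, U) = -89 + U + s (r(s, U) = (s + U) - 89 = (U + s) - 89 = -89 + U + s)
d = 219 (d = -34 + (-24 + 1)*(-11) = -34 - 23*(-11) = -34 + 253 = 219)
(r(16, -119) + d) + 13544 = ((-89 - 119 + 16) + 219) + 13544 = (-192 + 219) + 13544 = 27 + 13544 = 13571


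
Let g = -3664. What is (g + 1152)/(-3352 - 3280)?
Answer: 314/829 ≈ 0.37877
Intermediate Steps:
(g + 1152)/(-3352 - 3280) = (-3664 + 1152)/(-3352 - 3280) = -2512/(-6632) = -2512*(-1/6632) = 314/829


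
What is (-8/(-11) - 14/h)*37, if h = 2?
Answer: -2553/11 ≈ -232.09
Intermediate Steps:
(-8/(-11) - 14/h)*37 = (-8/(-11) - 14/2)*37 = (-8*(-1/11) - 14*1/2)*37 = (8/11 - 7)*37 = -69/11*37 = -2553/11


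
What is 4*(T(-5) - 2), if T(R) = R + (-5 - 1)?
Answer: -52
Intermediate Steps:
T(R) = -6 + R (T(R) = R - 6 = -6 + R)
4*(T(-5) - 2) = 4*((-6 - 5) - 2) = 4*(-11 - 2) = 4*(-13) = -52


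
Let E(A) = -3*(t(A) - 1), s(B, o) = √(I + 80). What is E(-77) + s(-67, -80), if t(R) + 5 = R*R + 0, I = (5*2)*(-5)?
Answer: -17769 + √30 ≈ -17764.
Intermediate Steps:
I = -50 (I = 10*(-5) = -50)
t(R) = -5 + R² (t(R) = -5 + (R*R + 0) = -5 + (R² + 0) = -5 + R²)
s(B, o) = √30 (s(B, o) = √(-50 + 80) = √30)
E(A) = 18 - 3*A² (E(A) = -3*((-5 + A²) - 1) = -3*(-6 + A²) = 18 - 3*A²)
E(-77) + s(-67, -80) = (18 - 3*(-77)²) + √30 = (18 - 3*5929) + √30 = (18 - 17787) + √30 = -17769 + √30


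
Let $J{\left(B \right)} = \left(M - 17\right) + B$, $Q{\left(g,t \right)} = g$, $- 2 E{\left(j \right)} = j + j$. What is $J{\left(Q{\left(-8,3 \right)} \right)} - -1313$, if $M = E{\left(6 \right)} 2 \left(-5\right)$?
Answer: $1348$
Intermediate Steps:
$E{\left(j \right)} = - j$ ($E{\left(j \right)} = - \frac{j + j}{2} = - \frac{2 j}{2} = - j$)
$M = 60$ ($M = \left(-1\right) 6 \cdot 2 \left(-5\right) = \left(-6\right) 2 \left(-5\right) = \left(-12\right) \left(-5\right) = 60$)
$J{\left(B \right)} = 43 + B$ ($J{\left(B \right)} = \left(60 - 17\right) + B = 43 + B$)
$J{\left(Q{\left(-8,3 \right)} \right)} - -1313 = \left(43 - 8\right) - -1313 = 35 + 1313 = 1348$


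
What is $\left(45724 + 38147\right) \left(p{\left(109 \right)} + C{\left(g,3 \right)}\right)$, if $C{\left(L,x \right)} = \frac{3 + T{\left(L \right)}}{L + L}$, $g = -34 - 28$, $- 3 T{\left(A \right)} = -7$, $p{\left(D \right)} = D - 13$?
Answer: $\frac{249488268}{31} \approx 8.048 \cdot 10^{6}$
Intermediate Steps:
$p{\left(D \right)} = -13 + D$
$T{\left(A \right)} = \frac{7}{3}$ ($T{\left(A \right)} = \left(- \frac{1}{3}\right) \left(-7\right) = \frac{7}{3}$)
$g = -62$ ($g = -34 - 28 = -62$)
$C{\left(L,x \right)} = \frac{8}{3 L}$ ($C{\left(L,x \right)} = \frac{3 + \frac{7}{3}}{L + L} = \frac{16}{3 \cdot 2 L} = \frac{16 \frac{1}{2 L}}{3} = \frac{8}{3 L}$)
$\left(45724 + 38147\right) \left(p{\left(109 \right)} + C{\left(g,3 \right)}\right) = \left(45724 + 38147\right) \left(\left(-13 + 109\right) + \frac{8}{3 \left(-62\right)}\right) = 83871 \left(96 + \frac{8}{3} \left(- \frac{1}{62}\right)\right) = 83871 \left(96 - \frac{4}{93}\right) = 83871 \cdot \frac{8924}{93} = \frac{249488268}{31}$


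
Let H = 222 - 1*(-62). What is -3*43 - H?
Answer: -413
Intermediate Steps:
H = 284 (H = 222 + 62 = 284)
-3*43 - H = -3*43 - 1*284 = -129 - 284 = -413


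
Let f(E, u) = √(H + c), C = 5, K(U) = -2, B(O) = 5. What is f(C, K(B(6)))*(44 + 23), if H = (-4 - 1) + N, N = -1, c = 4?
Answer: 67*I*√2 ≈ 94.752*I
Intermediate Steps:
H = -6 (H = (-4 - 1) - 1 = -5 - 1 = -6)
f(E, u) = I*√2 (f(E, u) = √(-6 + 4) = √(-2) = I*√2)
f(C, K(B(6)))*(44 + 23) = (I*√2)*(44 + 23) = (I*√2)*67 = 67*I*√2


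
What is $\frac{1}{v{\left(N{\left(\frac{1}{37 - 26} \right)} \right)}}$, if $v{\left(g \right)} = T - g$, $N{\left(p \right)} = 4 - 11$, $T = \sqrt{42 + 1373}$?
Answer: $- \frac{7}{1366} + \frac{\sqrt{1415}}{1366} \approx 0.022413$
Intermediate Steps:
$T = \sqrt{1415} \approx 37.616$
$N{\left(p \right)} = -7$
$v{\left(g \right)} = \sqrt{1415} - g$
$\frac{1}{v{\left(N{\left(\frac{1}{37 - 26} \right)} \right)}} = \frac{1}{\sqrt{1415} - -7} = \frac{1}{\sqrt{1415} + 7} = \frac{1}{7 + \sqrt{1415}}$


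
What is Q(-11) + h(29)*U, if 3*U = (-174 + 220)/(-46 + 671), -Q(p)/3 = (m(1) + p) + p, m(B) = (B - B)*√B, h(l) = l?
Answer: 125084/1875 ≈ 66.711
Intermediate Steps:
m(B) = 0 (m(B) = 0*√B = 0)
Q(p) = -6*p (Q(p) = -3*((0 + p) + p) = -3*(p + p) = -6*p)
U = 46/1875 (U = ((-174 + 220)/(-46 + 671))/3 = (46/625)/3 = (46*(1/625))/3 = (⅓)*(46/625) = 46/1875 ≈ 0.024533)
Q(-11) + h(29)*U = -6*(-11) + 29*(46/1875) = 66 + 1334/1875 = 125084/1875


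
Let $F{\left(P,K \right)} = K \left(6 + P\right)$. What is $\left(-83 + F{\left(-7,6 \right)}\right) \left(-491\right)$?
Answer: $43699$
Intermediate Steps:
$\left(-83 + F{\left(-7,6 \right)}\right) \left(-491\right) = \left(-83 + 6 \left(6 - 7\right)\right) \left(-491\right) = \left(-83 + 6 \left(-1\right)\right) \left(-491\right) = \left(-83 - 6\right) \left(-491\right) = \left(-89\right) \left(-491\right) = 43699$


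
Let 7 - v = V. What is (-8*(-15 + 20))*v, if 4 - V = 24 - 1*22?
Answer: -200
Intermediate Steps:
V = 2 (V = 4 - (24 - 1*22) = 4 - (24 - 22) = 4 - 1*2 = 4 - 2 = 2)
v = 5 (v = 7 - 1*2 = 7 - 2 = 5)
(-8*(-15 + 20))*v = -8*(-15 + 20)*5 = -8*5*5 = -40*5 = -200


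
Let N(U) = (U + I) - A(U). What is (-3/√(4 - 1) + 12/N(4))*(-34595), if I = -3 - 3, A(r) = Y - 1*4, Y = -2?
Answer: -103785 + 34595*√3 ≈ -43865.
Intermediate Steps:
A(r) = -6 (A(r) = -2 - 1*4 = -2 - 4 = -6)
I = -6
N(U) = U (N(U) = (U - 6) - 1*(-6) = (-6 + U) + 6 = U)
(-3/√(4 - 1) + 12/N(4))*(-34595) = (-3/√(4 - 1) + 12/4)*(-34595) = (-3*√3/3 + 12*(¼))*(-34595) = (-√3 + 3)*(-34595) = (3 - √3)*(-34595) = -103785 + 34595*√3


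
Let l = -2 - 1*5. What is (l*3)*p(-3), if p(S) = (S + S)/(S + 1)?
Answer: -63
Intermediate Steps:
p(S) = 2*S/(1 + S) (p(S) = (2*S)/(1 + S) = 2*S/(1 + S))
l = -7 (l = -2 - 5 = -7)
(l*3)*p(-3) = (-7*3)*(2*(-3)/(1 - 3)) = -42*(-3)/(-2) = -42*(-3)*(-1)/2 = -21*3 = -63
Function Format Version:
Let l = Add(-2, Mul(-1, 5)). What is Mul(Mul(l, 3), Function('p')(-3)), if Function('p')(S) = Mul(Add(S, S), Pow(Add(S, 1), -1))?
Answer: -63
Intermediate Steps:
Function('p')(S) = Mul(2, S, Pow(Add(1, S), -1)) (Function('p')(S) = Mul(Mul(2, S), Pow(Add(1, S), -1)) = Mul(2, S, Pow(Add(1, S), -1)))
l = -7 (l = Add(-2, -5) = -7)
Mul(Mul(l, 3), Function('p')(-3)) = Mul(Mul(-7, 3), Mul(2, -3, Pow(Add(1, -3), -1))) = Mul(-21, Mul(2, -3, Pow(-2, -1))) = Mul(-21, Mul(2, -3, Rational(-1, 2))) = Mul(-21, 3) = -63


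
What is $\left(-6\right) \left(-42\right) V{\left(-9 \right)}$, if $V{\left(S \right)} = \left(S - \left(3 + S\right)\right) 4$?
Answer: $-3024$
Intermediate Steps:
$V{\left(S \right)} = -12$ ($V{\left(S \right)} = \left(-3\right) 4 = -12$)
$\left(-6\right) \left(-42\right) V{\left(-9 \right)} = \left(-6\right) \left(-42\right) \left(-12\right) = 252 \left(-12\right) = -3024$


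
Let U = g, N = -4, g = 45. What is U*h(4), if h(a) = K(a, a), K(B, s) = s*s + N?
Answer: 540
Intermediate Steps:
K(B, s) = -4 + s**2 (K(B, s) = s*s - 4 = s**2 - 4 = -4 + s**2)
U = 45
h(a) = -4 + a**2
U*h(4) = 45*(-4 + 4**2) = 45*(-4 + 16) = 45*12 = 540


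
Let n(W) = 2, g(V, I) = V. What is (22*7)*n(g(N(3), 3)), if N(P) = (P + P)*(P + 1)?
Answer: 308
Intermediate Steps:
N(P) = 2*P*(1 + P) (N(P) = (2*P)*(1 + P) = 2*P*(1 + P))
(22*7)*n(g(N(3), 3)) = (22*7)*2 = 154*2 = 308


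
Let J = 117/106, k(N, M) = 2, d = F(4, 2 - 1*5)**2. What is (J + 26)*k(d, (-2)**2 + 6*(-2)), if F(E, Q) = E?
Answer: 2873/53 ≈ 54.208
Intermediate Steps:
d = 16 (d = 4**2 = 16)
J = 117/106 (J = 117*(1/106) = 117/106 ≈ 1.1038)
(J + 26)*k(d, (-2)**2 + 6*(-2)) = (117/106 + 26)*2 = (2873/106)*2 = 2873/53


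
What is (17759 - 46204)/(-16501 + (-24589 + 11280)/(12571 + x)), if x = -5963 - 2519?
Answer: 116311605/67485898 ≈ 1.7235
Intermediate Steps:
x = -8482
(17759 - 46204)/(-16501 + (-24589 + 11280)/(12571 + x)) = (17759 - 46204)/(-16501 + (-24589 + 11280)/(12571 - 8482)) = -28445/(-16501 - 13309/4089) = -28445/(-67485898/4089) = -28445*(-4089/67485898) = 116311605/67485898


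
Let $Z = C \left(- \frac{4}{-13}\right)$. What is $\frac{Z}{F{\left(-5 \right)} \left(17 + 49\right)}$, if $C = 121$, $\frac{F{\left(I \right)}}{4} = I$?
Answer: $- \frac{11}{390} \approx -0.028205$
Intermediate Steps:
$F{\left(I \right)} = 4 I$
$Z = \frac{484}{13}$ ($Z = 121 \left(- \frac{4}{-13}\right) = 121 \left(\left(-4\right) \left(- \frac{1}{13}\right)\right) = 121 \cdot \frac{4}{13} = \frac{484}{13} \approx 37.231$)
$\frac{Z}{F{\left(-5 \right)} \left(17 + 49\right)} = \frac{484}{13 \cdot 4 \left(-5\right) \left(17 + 49\right)} = \frac{484}{13 \left(\left(-20\right) 66\right)} = \frac{484}{13 \left(-1320\right)} = \frac{484}{13} \left(- \frac{1}{1320}\right) = - \frac{11}{390}$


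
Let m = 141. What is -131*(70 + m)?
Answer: -27641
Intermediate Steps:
-131*(70 + m) = -131*(70 + 141) = -131*211 = -27641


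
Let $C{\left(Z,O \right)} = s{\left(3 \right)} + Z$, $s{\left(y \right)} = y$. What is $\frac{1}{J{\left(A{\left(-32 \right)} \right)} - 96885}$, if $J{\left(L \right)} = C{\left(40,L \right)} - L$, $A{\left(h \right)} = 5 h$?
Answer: $- \frac{1}{96682} \approx -1.0343 \cdot 10^{-5}$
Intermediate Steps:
$C{\left(Z,O \right)} = 3 + Z$
$J{\left(L \right)} = 43 - L$ ($J{\left(L \right)} = \left(3 + 40\right) - L = 43 - L$)
$\frac{1}{J{\left(A{\left(-32 \right)} \right)} - 96885} = \frac{1}{\left(43 - 5 \left(-32\right)\right) - 96885} = \frac{1}{\left(43 - -160\right) - 96885} = \frac{1}{\left(43 + 160\right) - 96885} = \frac{1}{203 - 96885} = \frac{1}{-96682} = - \frac{1}{96682}$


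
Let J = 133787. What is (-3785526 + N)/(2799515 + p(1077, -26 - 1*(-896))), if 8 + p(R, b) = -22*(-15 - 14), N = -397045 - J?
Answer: -4316358/2800145 ≈ -1.5415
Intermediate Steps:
N = -530832 (N = -397045 - 1*133787 = -397045 - 133787 = -530832)
p(R, b) = 630 (p(R, b) = -8 - 22*(-15 - 14) = -8 - 22*(-29) = -8 + 638 = 630)
(-3785526 + N)/(2799515 + p(1077, -26 - 1*(-896))) = (-3785526 - 530832)/(2799515 + 630) = -4316358/2800145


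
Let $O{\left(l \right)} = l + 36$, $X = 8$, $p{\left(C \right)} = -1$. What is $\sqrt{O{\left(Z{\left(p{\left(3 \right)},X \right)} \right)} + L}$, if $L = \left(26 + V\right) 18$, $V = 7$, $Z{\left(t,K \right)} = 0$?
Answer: $3 \sqrt{70} \approx 25.1$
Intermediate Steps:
$O{\left(l \right)} = 36 + l$
$L = 594$ ($L = \left(26 + 7\right) 18 = 33 \cdot 18 = 594$)
$\sqrt{O{\left(Z{\left(p{\left(3 \right)},X \right)} \right)} + L} = \sqrt{\left(36 + 0\right) + 594} = \sqrt{36 + 594} = \sqrt{630} = 3 \sqrt{70}$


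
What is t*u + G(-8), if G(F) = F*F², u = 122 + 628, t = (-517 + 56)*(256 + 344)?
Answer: -207450512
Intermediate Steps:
t = -276600 (t = -461*600 = -276600)
u = 750
G(F) = F³
t*u + G(-8) = -276600*750 + (-8)³ = -207450000 - 512 = -207450512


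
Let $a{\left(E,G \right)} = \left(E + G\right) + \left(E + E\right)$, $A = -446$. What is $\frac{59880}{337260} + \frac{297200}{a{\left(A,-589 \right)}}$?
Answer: $- \frac{1668638054}{10831667} \approx -154.05$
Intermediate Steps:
$a{\left(E,G \right)} = G + 3 E$ ($a{\left(E,G \right)} = \left(E + G\right) + 2 E = G + 3 E$)
$\frac{59880}{337260} + \frac{297200}{a{\left(A,-589 \right)}} = \frac{59880}{337260} + \frac{297200}{-589 + 3 \left(-446\right)} = 59880 \cdot \frac{1}{337260} + \frac{297200}{-589 - 1338} = \frac{998}{5621} + \frac{297200}{-1927} = \frac{998}{5621} + 297200 \left(- \frac{1}{1927}\right) = \frac{998}{5621} - \frac{297200}{1927} = - \frac{1668638054}{10831667}$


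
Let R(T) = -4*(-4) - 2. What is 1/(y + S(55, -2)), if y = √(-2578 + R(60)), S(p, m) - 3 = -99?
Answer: -24/2945 - I*√641/5890 ≈ -0.0081494 - 0.0042985*I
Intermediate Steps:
R(T) = 14 (R(T) = 16 - 2 = 14)
S(p, m) = -96 (S(p, m) = 3 - 99 = -96)
y = 2*I*√641 (y = √(-2578 + 14) = √(-2564) = 2*I*√641 ≈ 50.636*I)
1/(y + S(55, -2)) = 1/(2*I*√641 - 96) = 1/(-96 + 2*I*√641)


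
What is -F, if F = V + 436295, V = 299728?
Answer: -736023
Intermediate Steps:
F = 736023 (F = 299728 + 436295 = 736023)
-F = -1*736023 = -736023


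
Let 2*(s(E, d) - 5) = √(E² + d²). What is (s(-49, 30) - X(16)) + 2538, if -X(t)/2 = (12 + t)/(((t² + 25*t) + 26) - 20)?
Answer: 841761/331 + √3301/2 ≈ 2571.8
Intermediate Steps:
s(E, d) = 5 + √(E² + d²)/2
X(t) = -2*(12 + t)/(6 + t² + 25*t) (X(t) = -2*(12 + t)/(((t² + 25*t) + 26) - 20) = -2*(12 + t)/((26 + t² + 25*t) - 20) = -2*(12 + t)/(6 + t² + 25*t))
(s(-49, 30) - X(16)) + 2538 = ((5 + √((-49)² + 30²)/2) - 2*(-12 - 1*16)/(6 + 16² + 25*16)) + 2538 = ((5 + √(2401 + 900)/2) - 2*(-12 - 16)/(6 + 256 + 400)) + 2538 = ((5 + √3301/2) - 2*(-28)/662) + 2538 = ((5 + √3301/2) - 1*(-28/331)) + 2538 = ((5 + √3301/2) + 28/331) + 2538 = (1683/331 + √3301/2) + 2538 = 841761/331 + √3301/2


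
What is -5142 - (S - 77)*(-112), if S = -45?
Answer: -18806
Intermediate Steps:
-5142 - (S - 77)*(-112) = -5142 - (-45 - 77)*(-112) = -5142 - (-122)*(-112) = -5142 - 1*13664 = -5142 - 13664 = -18806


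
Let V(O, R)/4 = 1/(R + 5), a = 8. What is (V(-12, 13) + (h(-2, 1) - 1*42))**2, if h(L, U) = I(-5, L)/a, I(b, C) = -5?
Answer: 9320809/5184 ≈ 1798.0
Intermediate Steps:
h(L, U) = -5/8
V(O, R) = 4/(5 + R) (V(O, R) = 4/(R + 5) = 4/(5 + R))
(V(-12, 13) + (h(-2, 1) - 1*42))**2 = (4/(5 + 13) + (-5/8 - 1*42))**2 = (4/18 + (-5/8 - 42))**2 = (4*(1/18) - 341/8)**2 = (2/9 - 341/8)**2 = (-3053/72)**2 = 9320809/5184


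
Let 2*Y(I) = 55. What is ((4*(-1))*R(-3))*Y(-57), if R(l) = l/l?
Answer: -110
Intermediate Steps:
Y(I) = 55/2 (Y(I) = (½)*55 = 55/2)
R(l) = 1
((4*(-1))*R(-3))*Y(-57) = ((4*(-1))*1)*(55/2) = -4*1*(55/2) = -4*55/2 = -110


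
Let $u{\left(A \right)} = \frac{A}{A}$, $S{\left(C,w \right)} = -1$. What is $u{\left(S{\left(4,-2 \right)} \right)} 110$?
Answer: $110$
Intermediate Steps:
$u{\left(A \right)} = 1$
$u{\left(S{\left(4,-2 \right)} \right)} 110 = 1 \cdot 110 = 110$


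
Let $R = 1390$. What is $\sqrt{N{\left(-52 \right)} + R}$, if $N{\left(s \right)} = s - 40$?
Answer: $\sqrt{1298} \approx 36.028$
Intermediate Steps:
$N{\left(s \right)} = -40 + s$
$\sqrt{N{\left(-52 \right)} + R} = \sqrt{\left(-40 - 52\right) + 1390} = \sqrt{-92 + 1390} = \sqrt{1298}$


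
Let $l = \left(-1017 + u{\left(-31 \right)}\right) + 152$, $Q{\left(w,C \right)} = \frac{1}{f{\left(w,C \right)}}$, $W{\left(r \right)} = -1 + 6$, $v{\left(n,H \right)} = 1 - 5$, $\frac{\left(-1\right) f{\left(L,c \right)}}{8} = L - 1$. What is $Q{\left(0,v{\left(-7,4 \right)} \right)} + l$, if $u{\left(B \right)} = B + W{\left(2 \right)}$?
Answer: $- \frac{7127}{8} \approx -890.88$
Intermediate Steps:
$f{\left(L,c \right)} = 8 - 8 L$ ($f{\left(L,c \right)} = - 8 \left(L - 1\right) = - 8 \left(-1 + L\right) = 8 - 8 L$)
$v{\left(n,H \right)} = -4$ ($v{\left(n,H \right)} = 1 - 5 = -4$)
$W{\left(r \right)} = 5$
$Q{\left(w,C \right)} = \frac{1}{8 - 8 w}$
$u{\left(B \right)} = 5 + B$ ($u{\left(B \right)} = B + 5 = 5 + B$)
$l = -891$ ($l = \left(-1017 + \left(5 - 31\right)\right) + 152 = \left(-1017 - 26\right) + 152 = -1043 + 152 = -891$)
$Q{\left(0,v{\left(-7,4 \right)} \right)} + l = - \frac{1}{-8 + 8 \cdot 0} - 891 = - \frac{1}{-8 + 0} - 891 = - \frac{1}{-8} - 891 = \left(-1\right) \left(- \frac{1}{8}\right) - 891 = \frac{1}{8} - 891 = - \frac{7127}{8}$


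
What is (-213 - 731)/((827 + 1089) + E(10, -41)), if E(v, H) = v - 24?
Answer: -472/951 ≈ -0.49632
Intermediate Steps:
E(v, H) = -24 + v
(-213 - 731)/((827 + 1089) + E(10, -41)) = (-213 - 731)/((827 + 1089) + (-24 + 10)) = -944/(1916 - 14) = -944/1902 = -944*1/1902 = -472/951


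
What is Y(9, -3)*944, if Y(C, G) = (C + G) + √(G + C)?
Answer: 5664 + 944*√6 ≈ 7976.3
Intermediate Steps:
Y(C, G) = C + G + √(C + G) (Y(C, G) = (C + G) + √(C + G) = C + G + √(C + G))
Y(9, -3)*944 = (9 - 3 + √(9 - 3))*944 = (9 - 3 + √6)*944 = (6 + √6)*944 = 5664 + 944*√6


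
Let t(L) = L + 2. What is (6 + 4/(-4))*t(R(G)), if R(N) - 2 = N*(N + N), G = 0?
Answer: 20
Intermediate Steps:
R(N) = 2 + 2*N² (R(N) = 2 + N*(N + N) = 2 + N*(2*N) = 2 + 2*N²)
t(L) = 2 + L
(6 + 4/(-4))*t(R(G)) = (6 + 4/(-4))*(2 + (2 + 2*0²)) = (6 + 4*(-¼))*(2 + (2 + 2*0)) = (6 - 1)*(2 + (2 + 0)) = 5*(2 + 2) = 5*4 = 20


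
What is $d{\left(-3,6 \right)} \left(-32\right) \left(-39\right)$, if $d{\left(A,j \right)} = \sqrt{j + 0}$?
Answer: $1248 \sqrt{6} \approx 3057.0$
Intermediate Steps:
$d{\left(A,j \right)} = \sqrt{j}$
$d{\left(-3,6 \right)} \left(-32\right) \left(-39\right) = \sqrt{6} \left(-32\right) \left(-39\right) = - 32 \sqrt{6} \left(-39\right) = 1248 \sqrt{6}$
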